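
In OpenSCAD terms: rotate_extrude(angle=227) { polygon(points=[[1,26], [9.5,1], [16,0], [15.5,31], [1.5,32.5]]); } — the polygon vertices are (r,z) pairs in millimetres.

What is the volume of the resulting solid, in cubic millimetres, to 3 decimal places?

Volume = 13485.308 mm³

Profile (r,z), 5 vertices: (1,26) (9.5,1) (16,0) (15.5,31) (1.5,32.5)
edge 0: (1,26)→(9.5,1)  cross = 1·1 − 9.5·26 = -246.0000; (r_i+r_j)·cross = 10.5·-246.0000 = -2583.0000
edge 1: (9.5,1)→(16,0)  cross = 9.5·0 − 16·1 = -16.0000; (r_i+r_j)·cross = 25.5·-16.0000 = -408.0000
edge 2: (16,0)→(15.5,31)  cross = 16·31 − 15.5·0 = 496.0000; (r_i+r_j)·cross = 31.5·496.0000 = 15624.0000
edge 3: (15.5,31)→(1.5,32.5)  cross = 15.5·32.5 − 1.5·31 = 457.2500; (r_i+r_j)·cross = 17·457.2500 = 7773.2500
edge 4: (1.5,32.5)→(1,26)  cross = 1.5·26 − 1·32.5 = 6.5000; (r_i+r_j)·cross = 2.5·6.5000 = 16.2500
Σcross = 697.7500 → A = |Σcross|/2 = 348.8750 mm²
Σ(r_i+r_j)·cross = 20422.5000 → first moment M = |Σ|/6 = 3403.7500
R_c = M/A = 3403.7500/348.8750 = 9.7564 mm
θ = 227° = 3.961897 rad
V = θ·R_c·A = 3.961897·9.7564·348.8750 = 13485.308 mm³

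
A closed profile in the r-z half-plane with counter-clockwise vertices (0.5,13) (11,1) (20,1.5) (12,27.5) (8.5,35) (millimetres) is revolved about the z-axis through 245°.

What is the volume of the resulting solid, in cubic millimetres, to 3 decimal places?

Volume = 14204.971 mm³

Profile (r,z), 5 vertices: (0.5,13) (11,1) (20,1.5) (12,27.5) (8.5,35)
edge 0: (0.5,13)→(11,1)  cross = 0.5·1 − 11·13 = -142.5000; (r_i+r_j)·cross = 11.5·-142.5000 = -1638.7500
edge 1: (11,1)→(20,1.5)  cross = 11·1.5 − 20·1 = -3.5000; (r_i+r_j)·cross = 31·-3.5000 = -108.5000
edge 2: (20,1.5)→(12,27.5)  cross = 20·27.5 − 12·1.5 = 532.0000; (r_i+r_j)·cross = 32·532.0000 = 17024.0000
edge 3: (12,27.5)→(8.5,35)  cross = 12·35 − 8.5·27.5 = 186.2500; (r_i+r_j)·cross = 20.5·186.2500 = 3818.1250
edge 4: (8.5,35)→(0.5,13)  cross = 8.5·13 − 0.5·35 = 93.0000; (r_i+r_j)·cross = 9·93.0000 = 837.0000
Σcross = 665.2500 → A = |Σcross|/2 = 332.6250 mm²
Σ(r_i+r_j)·cross = 19931.8750 → first moment M = |Σ|/6 = 3321.9792
R_c = M/A = 3321.9792/332.6250 = 9.9872 mm
θ = 245° = 4.276057 rad
V = θ·R_c·A = 4.276057·9.9872·332.6250 = 14204.971 mm³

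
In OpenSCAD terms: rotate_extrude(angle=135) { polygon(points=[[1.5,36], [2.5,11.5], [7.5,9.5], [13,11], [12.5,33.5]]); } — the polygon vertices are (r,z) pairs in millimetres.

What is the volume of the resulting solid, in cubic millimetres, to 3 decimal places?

Volume = 4492.085 mm³

Profile (r,z), 5 vertices: (1.5,36) (2.5,11.5) (7.5,9.5) (13,11) (12.5,33.5)
edge 0: (1.5,36)→(2.5,11.5)  cross = 1.5·11.5 − 2.5·36 = -72.7500; (r_i+r_j)·cross = 4·-72.7500 = -291.0000
edge 1: (2.5,11.5)→(7.5,9.5)  cross = 2.5·9.5 − 7.5·11.5 = -62.5000; (r_i+r_j)·cross = 10·-62.5000 = -625.0000
edge 2: (7.5,9.5)→(13,11)  cross = 7.5·11 − 13·9.5 = -41.0000; (r_i+r_j)·cross = 20.5·-41.0000 = -840.5000
edge 3: (13,11)→(12.5,33.5)  cross = 13·33.5 − 12.5·11 = 298.0000; (r_i+r_j)·cross = 25.5·298.0000 = 7599.0000
edge 4: (12.5,33.5)→(1.5,36)  cross = 12.5·36 − 1.5·33.5 = 399.7500; (r_i+r_j)·cross = 14·399.7500 = 5596.5000
Σcross = 521.5000 → A = |Σcross|/2 = 260.7500 mm²
Σ(r_i+r_j)·cross = 11439.0000 → first moment M = |Σ|/6 = 1906.5000
R_c = M/A = 1906.5000/260.7500 = 7.3116 mm
θ = 135° = 2.356194 rad
V = θ·R_c·A = 2.356194·7.3116·260.7500 = 4492.085 mm³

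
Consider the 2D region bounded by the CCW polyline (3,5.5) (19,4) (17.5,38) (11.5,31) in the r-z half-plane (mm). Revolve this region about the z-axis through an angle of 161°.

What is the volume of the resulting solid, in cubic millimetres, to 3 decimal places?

Volume = 11423.096 mm³

Profile (r,z), 4 vertices: (3,5.5) (19,4) (17.5,38) (11.5,31)
edge 0: (3,5.5)→(19,4)  cross = 3·4 − 19·5.5 = -92.5000; (r_i+r_j)·cross = 22·-92.5000 = -2035.0000
edge 1: (19,4)→(17.5,38)  cross = 19·38 − 17.5·4 = 652.0000; (r_i+r_j)·cross = 36.5·652.0000 = 23798.0000
edge 2: (17.5,38)→(11.5,31)  cross = 17.5·31 − 11.5·38 = 105.5000; (r_i+r_j)·cross = 29·105.5000 = 3059.5000
edge 3: (11.5,31)→(3,5.5)  cross = 11.5·5.5 − 3·31 = -29.7500; (r_i+r_j)·cross = 14.5·-29.7500 = -431.3750
Σcross = 635.2500 → A = |Σcross|/2 = 317.6250 mm²
Σ(r_i+r_j)·cross = 24391.1250 → first moment M = |Σ|/6 = 4065.1875
R_c = M/A = 4065.1875/317.6250 = 12.7987 mm
θ = 161° = 2.809980 rad
V = θ·R_c·A = 2.809980·12.7987·317.6250 = 11423.096 mm³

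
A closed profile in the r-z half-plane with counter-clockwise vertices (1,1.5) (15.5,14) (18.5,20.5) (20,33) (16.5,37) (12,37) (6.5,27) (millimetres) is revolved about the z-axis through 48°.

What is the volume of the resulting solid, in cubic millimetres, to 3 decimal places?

Volume = 3191.928 mm³

Profile (r,z), 7 vertices: (1,1.5) (15.5,14) (18.5,20.5) (20,33) (16.5,37) (12,37) (6.5,27)
edge 0: (1,1.5)→(15.5,14)  cross = 1·14 − 15.5·1.5 = -9.2500; (r_i+r_j)·cross = 16.5·-9.2500 = -152.6250
edge 1: (15.5,14)→(18.5,20.5)  cross = 15.5·20.5 − 18.5·14 = 58.7500; (r_i+r_j)·cross = 34·58.7500 = 1997.5000
edge 2: (18.5,20.5)→(20,33)  cross = 18.5·33 − 20·20.5 = 200.5000; (r_i+r_j)·cross = 38.5·200.5000 = 7719.2500
edge 3: (20,33)→(16.5,37)  cross = 20·37 − 16.5·33 = 195.5000; (r_i+r_j)·cross = 36.5·195.5000 = 7135.7500
edge 4: (16.5,37)→(12,37)  cross = 16.5·37 − 12·37 = 166.5000; (r_i+r_j)·cross = 28.5·166.5000 = 4745.2500
edge 5: (12,37)→(6.5,27)  cross = 12·27 − 6.5·37 = 83.5000; (r_i+r_j)·cross = 18.5·83.5000 = 1544.7500
edge 6: (6.5,27)→(1,1.5)  cross = 6.5·1.5 − 1·27 = -17.2500; (r_i+r_j)·cross = 7.5·-17.2500 = -129.3750
Σcross = 678.2500 → A = |Σcross|/2 = 339.1250 mm²
Σ(r_i+r_j)·cross = 22860.5000 → first moment M = |Σ|/6 = 3810.0833
R_c = M/A = 3810.0833/339.1250 = 11.2350 mm
θ = 48° = 0.837758 rad
V = θ·R_c·A = 0.837758·11.2350·339.1250 = 3191.928 mm³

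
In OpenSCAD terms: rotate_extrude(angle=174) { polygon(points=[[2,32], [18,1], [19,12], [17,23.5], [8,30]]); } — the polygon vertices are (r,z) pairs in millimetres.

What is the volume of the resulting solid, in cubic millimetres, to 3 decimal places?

Profile (r,z), 5 vertices: (2,32) (18,1) (19,12) (17,23.5) (8,30)
edge 0: (2,32)→(18,1)  cross = 2·1 − 18·32 = -574.0000; (r_i+r_j)·cross = 20·-574.0000 = -11480.0000
edge 1: (18,1)→(19,12)  cross = 18·12 − 19·1 = 197.0000; (r_i+r_j)·cross = 37·197.0000 = 7289.0000
edge 2: (19,12)→(17,23.5)  cross = 19·23.5 − 17·12 = 242.5000; (r_i+r_j)·cross = 36·242.5000 = 8730.0000
edge 3: (17,23.5)→(8,30)  cross = 17·30 − 8·23.5 = 322.0000; (r_i+r_j)·cross = 25·322.0000 = 8050.0000
edge 4: (8,30)→(2,32)  cross = 8·32 − 2·30 = 196.0000; (r_i+r_j)·cross = 10·196.0000 = 1960.0000
Σcross = 383.5000 → A = |Σcross|/2 = 191.7500 mm²
Σ(r_i+r_j)·cross = 14549.0000 → first moment M = |Σ|/6 = 2424.8333
R_c = M/A = 2424.8333/191.7500 = 12.6458 mm
θ = 174° = 3.036873 rad
V = θ·R_c·A = 3.036873·12.6458·191.7500 = 7363.911 mm³

Volume = 7363.911 mm³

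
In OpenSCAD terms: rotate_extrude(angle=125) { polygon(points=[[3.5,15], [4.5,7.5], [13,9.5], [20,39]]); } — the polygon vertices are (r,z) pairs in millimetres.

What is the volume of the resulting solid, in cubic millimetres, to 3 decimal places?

Profile (r,z), 4 vertices: (3.5,15) (4.5,7.5) (13,9.5) (20,39)
edge 0: (3.5,15)→(4.5,7.5)  cross = 3.5·7.5 − 4.5·15 = -41.2500; (r_i+r_j)·cross = 8·-41.2500 = -330.0000
edge 1: (4.5,7.5)→(13,9.5)  cross = 4.5·9.5 − 13·7.5 = -54.7500; (r_i+r_j)·cross = 17.5·-54.7500 = -958.1250
edge 2: (13,9.5)→(20,39)  cross = 13·39 − 20·9.5 = 317.0000; (r_i+r_j)·cross = 33·317.0000 = 10461.0000
edge 3: (20,39)→(3.5,15)  cross = 20·15 − 3.5·39 = 163.5000; (r_i+r_j)·cross = 23.5·163.5000 = 3842.2500
Σcross = 384.5000 → A = |Σcross|/2 = 192.2500 mm²
Σ(r_i+r_j)·cross = 13015.1250 → first moment M = |Σ|/6 = 2169.1875
R_c = M/A = 2169.1875/192.2500 = 11.2832 mm
θ = 125° = 2.181662 rad
V = θ·R_c·A = 2.181662·11.2832·192.2500 = 4732.433 mm³

Volume = 4732.433 mm³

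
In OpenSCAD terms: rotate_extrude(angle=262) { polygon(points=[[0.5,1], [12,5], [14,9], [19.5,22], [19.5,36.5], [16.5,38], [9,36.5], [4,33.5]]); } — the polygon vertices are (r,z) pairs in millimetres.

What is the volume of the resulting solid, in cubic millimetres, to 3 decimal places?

Volume = 22811.036 mm³

Profile (r,z), 8 vertices: (0.5,1) (12,5) (14,9) (19.5,22) (19.5,36.5) (16.5,38) (9,36.5) (4,33.5)
edge 0: (0.5,1)→(12,5)  cross = 0.5·5 − 12·1 = -9.5000; (r_i+r_j)·cross = 12.5·-9.5000 = -118.7500
edge 1: (12,5)→(14,9)  cross = 12·9 − 14·5 = 38.0000; (r_i+r_j)·cross = 26·38.0000 = 988.0000
edge 2: (14,9)→(19.5,22)  cross = 14·22 − 19.5·9 = 132.5000; (r_i+r_j)·cross = 33.5·132.5000 = 4438.7500
edge 3: (19.5,22)→(19.5,36.5)  cross = 19.5·36.5 − 19.5·22 = 282.7500; (r_i+r_j)·cross = 39·282.7500 = 11027.2500
edge 4: (19.5,36.5)→(16.5,38)  cross = 19.5·38 − 16.5·36.5 = 138.7500; (r_i+r_j)·cross = 36·138.7500 = 4995.0000
edge 5: (16.5,38)→(9,36.5)  cross = 16.5·36.5 − 9·38 = 260.2500; (r_i+r_j)·cross = 25.5·260.2500 = 6636.3750
edge 6: (9,36.5)→(4,33.5)  cross = 9·33.5 − 4·36.5 = 155.5000; (r_i+r_j)·cross = 13·155.5000 = 2021.5000
edge 7: (4,33.5)→(0.5,1)  cross = 4·1 − 0.5·33.5 = -12.7500; (r_i+r_j)·cross = 4.5·-12.7500 = -57.3750
Σcross = 985.5000 → A = |Σcross|/2 = 492.7500 mm²
Σ(r_i+r_j)·cross = 29930.7500 → first moment M = |Σ|/6 = 4988.4583
R_c = M/A = 4988.4583/492.7500 = 10.1237 mm
θ = 262° = 4.572763 rad
V = θ·R_c·A = 4.572763·10.1237·492.7500 = 22811.036 mm³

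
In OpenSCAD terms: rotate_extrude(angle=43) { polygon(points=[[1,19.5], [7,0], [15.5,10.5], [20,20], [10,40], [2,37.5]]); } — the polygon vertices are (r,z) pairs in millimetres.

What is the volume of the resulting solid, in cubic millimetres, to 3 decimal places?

Volume = 3209.133 mm³

Profile (r,z), 6 vertices: (1,19.5) (7,0) (15.5,10.5) (20,20) (10,40) (2,37.5)
edge 0: (1,19.5)→(7,0)  cross = 1·0 − 7·19.5 = -136.5000; (r_i+r_j)·cross = 8·-136.5000 = -1092.0000
edge 1: (7,0)→(15.5,10.5)  cross = 7·10.5 − 15.5·0 = 73.5000; (r_i+r_j)·cross = 22.5·73.5000 = 1653.7500
edge 2: (15.5,10.5)→(20,20)  cross = 15.5·20 − 20·10.5 = 100.0000; (r_i+r_j)·cross = 35.5·100.0000 = 3550.0000
edge 3: (20,20)→(10,40)  cross = 20·40 − 10·20 = 600.0000; (r_i+r_j)·cross = 30·600.0000 = 18000.0000
edge 4: (10,40)→(2,37.5)  cross = 10·37.5 − 2·40 = 295.0000; (r_i+r_j)·cross = 12·295.0000 = 3540.0000
edge 5: (2,37.5)→(1,19.5)  cross = 2·19.5 − 1·37.5 = 1.5000; (r_i+r_j)·cross = 3·1.5000 = 4.5000
Σcross = 933.5000 → A = |Σcross|/2 = 466.7500 mm²
Σ(r_i+r_j)·cross = 25656.2500 → first moment M = |Σ|/6 = 4276.0417
R_c = M/A = 4276.0417/466.7500 = 9.1613 mm
θ = 43° = 0.750492 rad
V = θ·R_c·A = 0.750492·9.1613·466.7500 = 3209.133 mm³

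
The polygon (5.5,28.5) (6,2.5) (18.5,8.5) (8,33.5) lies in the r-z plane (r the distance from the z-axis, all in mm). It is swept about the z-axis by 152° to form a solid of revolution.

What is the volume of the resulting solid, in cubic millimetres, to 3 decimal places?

Profile (r,z), 4 vertices: (5.5,28.5) (6,2.5) (18.5,8.5) (8,33.5)
edge 0: (5.5,28.5)→(6,2.5)  cross = 5.5·2.5 − 6·28.5 = -157.2500; (r_i+r_j)·cross = 11.5·-157.2500 = -1808.3750
edge 1: (6,2.5)→(18.5,8.5)  cross = 6·8.5 − 18.5·2.5 = 4.7500; (r_i+r_j)·cross = 24.5·4.7500 = 116.3750
edge 2: (18.5,8.5)→(8,33.5)  cross = 18.5·33.5 − 8·8.5 = 551.7500; (r_i+r_j)·cross = 26.5·551.7500 = 14621.3750
edge 3: (8,33.5)→(5.5,28.5)  cross = 8·28.5 − 5.5·33.5 = 43.7500; (r_i+r_j)·cross = 13.5·43.7500 = 590.6250
Σcross = 443.0000 → A = |Σcross|/2 = 221.5000 mm²
Σ(r_i+r_j)·cross = 13520.0000 → first moment M = |Σ|/6 = 2253.3333
R_c = M/A = 2253.3333/221.5000 = 10.1731 mm
θ = 152° = 2.652900 rad
V = θ·R_c·A = 2.652900·10.1731·221.5000 = 5977.869 mm³

Volume = 5977.869 mm³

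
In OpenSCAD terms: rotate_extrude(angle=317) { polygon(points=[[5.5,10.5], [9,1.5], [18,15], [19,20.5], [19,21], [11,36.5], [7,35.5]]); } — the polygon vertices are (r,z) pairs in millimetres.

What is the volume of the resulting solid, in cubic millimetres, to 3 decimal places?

Profile (r,z), 7 vertices: (5.5,10.5) (9,1.5) (18,15) (19,20.5) (19,21) (11,36.5) (7,35.5)
edge 0: (5.5,10.5)→(9,1.5)  cross = 5.5·1.5 − 9·10.5 = -86.2500; (r_i+r_j)·cross = 14.5·-86.2500 = -1250.6250
edge 1: (9,1.5)→(18,15)  cross = 9·15 − 18·1.5 = 108.0000; (r_i+r_j)·cross = 27·108.0000 = 2916.0000
edge 2: (18,15)→(19,20.5)  cross = 18·20.5 − 19·15 = 84.0000; (r_i+r_j)·cross = 37·84.0000 = 3108.0000
edge 3: (19,20.5)→(19,21)  cross = 19·21 − 19·20.5 = 9.5000; (r_i+r_j)·cross = 38·9.5000 = 361.0000
edge 4: (19,21)→(11,36.5)  cross = 19·36.5 − 11·21 = 462.5000; (r_i+r_j)·cross = 30·462.5000 = 13875.0000
edge 5: (11,36.5)→(7,35.5)  cross = 11·35.5 − 7·36.5 = 135.0000; (r_i+r_j)·cross = 18·135.0000 = 2430.0000
edge 6: (7,35.5)→(5.5,10.5)  cross = 7·10.5 − 5.5·35.5 = -121.7500; (r_i+r_j)·cross = 12.5·-121.7500 = -1521.8750
Σcross = 591.0000 → A = |Σcross|/2 = 295.5000 mm²
Σ(r_i+r_j)·cross = 19917.5000 → first moment M = |Σ|/6 = 3319.5833
R_c = M/A = 3319.5833/295.5000 = 11.2338 mm
θ = 317° = 5.532694 rad
V = θ·R_c·A = 5.532694·11.2338·295.5000 = 18366.238 mm³

Volume = 18366.238 mm³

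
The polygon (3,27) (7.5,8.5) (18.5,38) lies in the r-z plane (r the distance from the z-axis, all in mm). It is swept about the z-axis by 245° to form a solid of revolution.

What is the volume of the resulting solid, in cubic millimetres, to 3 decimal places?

Profile (r,z), 3 vertices: (3,27) (7.5,8.5) (18.5,38)
edge 0: (3,27)→(7.5,8.5)  cross = 3·8.5 − 7.5·27 = -177.0000; (r_i+r_j)·cross = 10.5·-177.0000 = -1858.5000
edge 1: (7.5,8.5)→(18.5,38)  cross = 7.5·38 − 18.5·8.5 = 127.7500; (r_i+r_j)·cross = 26·127.7500 = 3321.5000
edge 2: (18.5,38)→(3,27)  cross = 18.5·27 − 3·38 = 385.5000; (r_i+r_j)·cross = 21.5·385.5000 = 8288.2500
Σcross = 336.2500 → A = |Σcross|/2 = 168.1250 mm²
Σ(r_i+r_j)·cross = 9751.2500 → first moment M = |Σ|/6 = 1625.2083
R_c = M/A = 1625.2083/168.1250 = 9.6667 mm
θ = 245° = 4.276057 rad
V = θ·R_c·A = 4.276057·9.6667·168.1250 = 6949.483 mm³

Volume = 6949.483 mm³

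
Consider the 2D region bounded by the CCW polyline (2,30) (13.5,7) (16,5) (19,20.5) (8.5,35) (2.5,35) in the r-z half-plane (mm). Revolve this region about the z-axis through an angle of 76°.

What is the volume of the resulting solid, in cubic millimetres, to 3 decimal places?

Volume = 3672.029 mm³

Profile (r,z), 6 vertices: (2,30) (13.5,7) (16,5) (19,20.5) (8.5,35) (2.5,35)
edge 0: (2,30)→(13.5,7)  cross = 2·7 − 13.5·30 = -391.0000; (r_i+r_j)·cross = 15.5·-391.0000 = -6060.5000
edge 1: (13.5,7)→(16,5)  cross = 13.5·5 − 16·7 = -44.5000; (r_i+r_j)·cross = 29.5·-44.5000 = -1312.7500
edge 2: (16,5)→(19,20.5)  cross = 16·20.5 − 19·5 = 233.0000; (r_i+r_j)·cross = 35·233.0000 = 8155.0000
edge 3: (19,20.5)→(8.5,35)  cross = 19·35 − 8.5·20.5 = 490.7500; (r_i+r_j)·cross = 27.5·490.7500 = 13495.6250
edge 4: (8.5,35)→(2.5,35)  cross = 8.5·35 − 2.5·35 = 210.0000; (r_i+r_j)·cross = 11·210.0000 = 2310.0000
edge 5: (2.5,35)→(2,30)  cross = 2.5·30 − 2·35 = 5.0000; (r_i+r_j)·cross = 4.5·5.0000 = 22.5000
Σcross = 503.2500 → A = |Σcross|/2 = 251.6250 mm²
Σ(r_i+r_j)·cross = 16609.8750 → first moment M = |Σ|/6 = 2768.3125
R_c = M/A = 2768.3125/251.6250 = 11.0017 mm
θ = 76° = 1.326450 rad
V = θ·R_c·A = 1.326450·11.0017·251.6250 = 3672.029 mm³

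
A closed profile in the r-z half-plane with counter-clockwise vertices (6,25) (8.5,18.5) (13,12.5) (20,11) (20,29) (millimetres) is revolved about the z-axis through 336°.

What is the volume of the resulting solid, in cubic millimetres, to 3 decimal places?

Volume = 14647.938 mm³

Profile (r,z), 5 vertices: (6,25) (8.5,18.5) (13,12.5) (20,11) (20,29)
edge 0: (6,25)→(8.5,18.5)  cross = 6·18.5 − 8.5·25 = -101.5000; (r_i+r_j)·cross = 14.5·-101.5000 = -1471.7500
edge 1: (8.5,18.5)→(13,12.5)  cross = 8.5·12.5 − 13·18.5 = -134.2500; (r_i+r_j)·cross = 21.5·-134.2500 = -2886.3750
edge 2: (13,12.5)→(20,11)  cross = 13·11 − 20·12.5 = -107.0000; (r_i+r_j)·cross = 33·-107.0000 = -3531.0000
edge 3: (20,11)→(20,29)  cross = 20·29 − 20·11 = 360.0000; (r_i+r_j)·cross = 40·360.0000 = 14400.0000
edge 4: (20,29)→(6,25)  cross = 20·25 − 6·29 = 326.0000; (r_i+r_j)·cross = 26·326.0000 = 8476.0000
Σcross = 343.2500 → A = |Σcross|/2 = 171.6250 mm²
Σ(r_i+r_j)·cross = 14986.8750 → first moment M = |Σ|/6 = 2497.8125
R_c = M/A = 2497.8125/171.6250 = 14.5539 mm
θ = 336° = 5.864306 rad
V = θ·R_c·A = 5.864306·14.5539·171.6250 = 14647.938 mm³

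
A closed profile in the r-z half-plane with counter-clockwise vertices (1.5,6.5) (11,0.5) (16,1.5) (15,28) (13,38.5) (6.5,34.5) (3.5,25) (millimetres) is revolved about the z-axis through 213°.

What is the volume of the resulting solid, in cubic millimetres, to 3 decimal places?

Volume = 14079.141 mm³

Profile (r,z), 7 vertices: (1.5,6.5) (11,0.5) (16,1.5) (15,28) (13,38.5) (6.5,34.5) (3.5,25)
edge 0: (1.5,6.5)→(11,0.5)  cross = 1.5·0.5 − 11·6.5 = -70.7500; (r_i+r_j)·cross = 12.5·-70.7500 = -884.3750
edge 1: (11,0.5)→(16,1.5)  cross = 11·1.5 − 16·0.5 = 8.5000; (r_i+r_j)·cross = 27·8.5000 = 229.5000
edge 2: (16,1.5)→(15,28)  cross = 16·28 − 15·1.5 = 425.5000; (r_i+r_j)·cross = 31·425.5000 = 13190.5000
edge 3: (15,28)→(13,38.5)  cross = 15·38.5 − 13·28 = 213.5000; (r_i+r_j)·cross = 28·213.5000 = 5978.0000
edge 4: (13,38.5)→(6.5,34.5)  cross = 13·34.5 − 6.5·38.5 = 198.2500; (r_i+r_j)·cross = 19.5·198.2500 = 3865.8750
edge 5: (6.5,34.5)→(3.5,25)  cross = 6.5·25 − 3.5·34.5 = 41.7500; (r_i+r_j)·cross = 10·41.7500 = 417.5000
edge 6: (3.5,25)→(1.5,6.5)  cross = 3.5·6.5 − 1.5·25 = -14.7500; (r_i+r_j)·cross = 5·-14.7500 = -73.7500
Σcross = 802.0000 → A = |Σcross|/2 = 401.0000 mm²
Σ(r_i+r_j)·cross = 22723.2500 → first moment M = |Σ|/6 = 3787.2083
R_c = M/A = 3787.2083/401.0000 = 9.4444 mm
θ = 213° = 3.717551 rad
V = θ·R_c·A = 3.717551·9.4444·401.0000 = 14079.141 mm³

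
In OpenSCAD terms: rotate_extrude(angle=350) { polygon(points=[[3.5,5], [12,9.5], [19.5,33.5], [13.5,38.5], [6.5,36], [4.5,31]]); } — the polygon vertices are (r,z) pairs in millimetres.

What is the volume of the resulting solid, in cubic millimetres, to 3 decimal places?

Profile (r,z), 6 vertices: (3.5,5) (12,9.5) (19.5,33.5) (13.5,38.5) (6.5,36) (4.5,31)
edge 0: (3.5,5)→(12,9.5)  cross = 3.5·9.5 − 12·5 = -26.7500; (r_i+r_j)·cross = 15.5·-26.7500 = -414.6250
edge 1: (12,9.5)→(19.5,33.5)  cross = 12·33.5 − 19.5·9.5 = 216.7500; (r_i+r_j)·cross = 31.5·216.7500 = 6827.6250
edge 2: (19.5,33.5)→(13.5,38.5)  cross = 19.5·38.5 − 13.5·33.5 = 298.5000; (r_i+r_j)·cross = 33·298.5000 = 9850.5000
edge 3: (13.5,38.5)→(6.5,36)  cross = 13.5·36 − 6.5·38.5 = 235.7500; (r_i+r_j)·cross = 20·235.7500 = 4715.0000
edge 4: (6.5,36)→(4.5,31)  cross = 6.5·31 − 4.5·36 = 39.5000; (r_i+r_j)·cross = 11·39.5000 = 434.5000
edge 5: (4.5,31)→(3.5,5)  cross = 4.5·5 − 3.5·31 = -86.0000; (r_i+r_j)·cross = 8·-86.0000 = -688.0000
Σcross = 677.7500 → A = |Σcross|/2 = 338.8750 mm²
Σ(r_i+r_j)·cross = 20725.0000 → first moment M = |Σ|/6 = 3454.1667
R_c = M/A = 3454.1667/338.8750 = 10.1930 mm
θ = 350° = 6.108652 rad
V = θ·R_c·A = 6.108652·10.1930·338.8750 = 21100.303 mm³

Volume = 21100.303 mm³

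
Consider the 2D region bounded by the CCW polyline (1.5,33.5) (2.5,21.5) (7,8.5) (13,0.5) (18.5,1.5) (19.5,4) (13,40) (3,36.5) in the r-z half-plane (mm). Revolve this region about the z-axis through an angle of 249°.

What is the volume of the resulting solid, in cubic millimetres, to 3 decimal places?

Volume = 20271.581 mm³

Profile (r,z), 8 vertices: (1.5,33.5) (2.5,21.5) (7,8.5) (13,0.5) (18.5,1.5) (19.5,4) (13,40) (3,36.5)
edge 0: (1.5,33.5)→(2.5,21.5)  cross = 1.5·21.5 − 2.5·33.5 = -51.5000; (r_i+r_j)·cross = 4·-51.5000 = -206.0000
edge 1: (2.5,21.5)→(7,8.5)  cross = 2.5·8.5 − 7·21.5 = -129.2500; (r_i+r_j)·cross = 9.5·-129.2500 = -1227.8750
edge 2: (7,8.5)→(13,0.5)  cross = 7·0.5 − 13·8.5 = -107.0000; (r_i+r_j)·cross = 20·-107.0000 = -2140.0000
edge 3: (13,0.5)→(18.5,1.5)  cross = 13·1.5 − 18.5·0.5 = 10.2500; (r_i+r_j)·cross = 31.5·10.2500 = 322.8750
edge 4: (18.5,1.5)→(19.5,4)  cross = 18.5·4 − 19.5·1.5 = 44.7500; (r_i+r_j)·cross = 38·44.7500 = 1700.5000
edge 5: (19.5,4)→(13,40)  cross = 19.5·40 − 13·4 = 728.0000; (r_i+r_j)·cross = 32.5·728.0000 = 23660.0000
edge 6: (13,40)→(3,36.5)  cross = 13·36.5 − 3·40 = 354.5000; (r_i+r_j)·cross = 16·354.5000 = 5672.0000
edge 7: (3,36.5)→(1.5,33.5)  cross = 3·33.5 − 1.5·36.5 = 45.7500; (r_i+r_j)·cross = 4.5·45.7500 = 205.8750
Σcross = 895.5000 → A = |Σcross|/2 = 447.7500 mm²
Σ(r_i+r_j)·cross = 27987.3750 → first moment M = |Σ|/6 = 4664.5625
R_c = M/A = 4664.5625/447.7500 = 10.4178 mm
θ = 249° = 4.345870 rad
V = θ·R_c·A = 4.345870·10.4178·447.7500 = 20271.581 mm³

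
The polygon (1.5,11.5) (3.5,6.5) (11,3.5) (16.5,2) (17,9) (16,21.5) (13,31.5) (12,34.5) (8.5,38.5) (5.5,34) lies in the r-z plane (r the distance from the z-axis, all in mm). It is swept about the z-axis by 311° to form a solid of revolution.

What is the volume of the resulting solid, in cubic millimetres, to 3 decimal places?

Profile (r,z), 10 vertices: (1.5,11.5) (3.5,6.5) (11,3.5) (16.5,2) (17,9) (16,21.5) (13,31.5) (12,34.5) (8.5,38.5) (5.5,34)
edge 0: (1.5,11.5)→(3.5,6.5)  cross = 1.5·6.5 − 3.5·11.5 = -30.5000; (r_i+r_j)·cross = 5·-30.5000 = -152.5000
edge 1: (3.5,6.5)→(11,3.5)  cross = 3.5·3.5 − 11·6.5 = -59.2500; (r_i+r_j)·cross = 14.5·-59.2500 = -859.1250
edge 2: (11,3.5)→(16.5,2)  cross = 11·2 − 16.5·3.5 = -35.7500; (r_i+r_j)·cross = 27.5·-35.7500 = -983.1250
edge 3: (16.5,2)→(17,9)  cross = 16.5·9 − 17·2 = 114.5000; (r_i+r_j)·cross = 33.5·114.5000 = 3835.7500
edge 4: (17,9)→(16,21.5)  cross = 17·21.5 − 16·9 = 221.5000; (r_i+r_j)·cross = 33·221.5000 = 7309.5000
edge 5: (16,21.5)→(13,31.5)  cross = 16·31.5 − 13·21.5 = 224.5000; (r_i+r_j)·cross = 29·224.5000 = 6510.5000
edge 6: (13,31.5)→(12,34.5)  cross = 13·34.5 − 12·31.5 = 70.5000; (r_i+r_j)·cross = 25·70.5000 = 1762.5000
edge 7: (12,34.5)→(8.5,38.5)  cross = 12·38.5 − 8.5·34.5 = 168.7500; (r_i+r_j)·cross = 20.5·168.7500 = 3459.3750
edge 8: (8.5,38.5)→(5.5,34)  cross = 8.5·34 − 5.5·38.5 = 77.2500; (r_i+r_j)·cross = 14·77.2500 = 1081.5000
edge 9: (5.5,34)→(1.5,11.5)  cross = 5.5·11.5 − 1.5·34 = 12.2500; (r_i+r_j)·cross = 7·12.2500 = 85.7500
Σcross = 763.7500 → A = |Σcross|/2 = 381.8750 mm²
Σ(r_i+r_j)·cross = 22050.1250 → first moment M = |Σ|/6 = 3675.0208
R_c = M/A = 3675.0208/381.8750 = 9.6236 mm
θ = 311° = 5.427974 rad
V = θ·R_c·A = 5.427974·9.6236·381.8750 = 19947.917 mm³

Volume = 19947.917 mm³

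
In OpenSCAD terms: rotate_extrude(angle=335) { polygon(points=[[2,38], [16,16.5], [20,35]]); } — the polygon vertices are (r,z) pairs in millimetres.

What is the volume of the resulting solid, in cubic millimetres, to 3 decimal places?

Volume = 12775.374 mm³

Profile (r,z), 3 vertices: (2,38) (16,16.5) (20,35)
edge 0: (2,38)→(16,16.5)  cross = 2·16.5 − 16·38 = -575.0000; (r_i+r_j)·cross = 18·-575.0000 = -10350.0000
edge 1: (16,16.5)→(20,35)  cross = 16·35 − 20·16.5 = 230.0000; (r_i+r_j)·cross = 36·230.0000 = 8280.0000
edge 2: (20,35)→(2,38)  cross = 20·38 − 2·35 = 690.0000; (r_i+r_j)·cross = 22·690.0000 = 15180.0000
Σcross = 345.0000 → A = |Σcross|/2 = 172.5000 mm²
Σ(r_i+r_j)·cross = 13110.0000 → first moment M = |Σ|/6 = 2185.0000
R_c = M/A = 2185.0000/172.5000 = 12.6667 mm
θ = 335° = 5.846853 rad
V = θ·R_c·A = 5.846853·12.6667·172.5000 = 12775.374 mm³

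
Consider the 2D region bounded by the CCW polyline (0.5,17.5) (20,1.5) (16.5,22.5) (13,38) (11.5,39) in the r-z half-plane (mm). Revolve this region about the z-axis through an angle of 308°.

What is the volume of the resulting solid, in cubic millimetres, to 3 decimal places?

Profile (r,z), 5 vertices: (0.5,17.5) (20,1.5) (16.5,22.5) (13,38) (11.5,39)
edge 0: (0.5,17.5)→(20,1.5)  cross = 0.5·1.5 − 20·17.5 = -349.2500; (r_i+r_j)·cross = 20.5·-349.2500 = -7159.6250
edge 1: (20,1.5)→(16.5,22.5)  cross = 20·22.5 − 16.5·1.5 = 425.2500; (r_i+r_j)·cross = 36.5·425.2500 = 15521.6250
edge 2: (16.5,22.5)→(13,38)  cross = 16.5·38 − 13·22.5 = 334.5000; (r_i+r_j)·cross = 29.5·334.5000 = 9867.7500
edge 3: (13,38)→(11.5,39)  cross = 13·39 − 11.5·38 = 70.0000; (r_i+r_j)·cross = 24.5·70.0000 = 1715.0000
edge 4: (11.5,39)→(0.5,17.5)  cross = 11.5·17.5 − 0.5·39 = 181.7500; (r_i+r_j)·cross = 12·181.7500 = 2181.0000
Σcross = 662.2500 → A = |Σcross|/2 = 331.1250 mm²
Σ(r_i+r_j)·cross = 22125.7500 → first moment M = |Σ|/6 = 3687.6250
R_c = M/A = 3687.6250/331.1250 = 11.1367 mm
θ = 308° = 5.375614 rad
V = θ·R_c·A = 5.375614·11.1367·331.1250 = 19823.249 mm³

Volume = 19823.249 mm³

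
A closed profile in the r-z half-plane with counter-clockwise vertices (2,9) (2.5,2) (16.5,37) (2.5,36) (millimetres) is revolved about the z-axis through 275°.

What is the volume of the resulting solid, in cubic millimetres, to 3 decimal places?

Volume = 8281.805 mm³

Profile (r,z), 4 vertices: (2,9) (2.5,2) (16.5,37) (2.5,36)
edge 0: (2,9)→(2.5,2)  cross = 2·2 − 2.5·9 = -18.5000; (r_i+r_j)·cross = 4.5·-18.5000 = -83.2500
edge 1: (2.5,2)→(16.5,37)  cross = 2.5·37 − 16.5·2 = 59.5000; (r_i+r_j)·cross = 19·59.5000 = 1130.5000
edge 2: (16.5,37)→(2.5,36)  cross = 16.5·36 − 2.5·37 = 501.5000; (r_i+r_j)·cross = 19·501.5000 = 9528.5000
edge 3: (2.5,36)→(2,9)  cross = 2.5·9 − 2·36 = -49.5000; (r_i+r_j)·cross = 4.5·-49.5000 = -222.7500
Σcross = 493.0000 → A = |Σcross|/2 = 246.5000 mm²
Σ(r_i+r_j)·cross = 10353.0000 → first moment M = |Σ|/6 = 1725.5000
R_c = M/A = 1725.5000/246.5000 = 7.0000 mm
θ = 275° = 4.799655 rad
V = θ·R_c·A = 4.799655·7.0000·246.5000 = 8281.805 mm³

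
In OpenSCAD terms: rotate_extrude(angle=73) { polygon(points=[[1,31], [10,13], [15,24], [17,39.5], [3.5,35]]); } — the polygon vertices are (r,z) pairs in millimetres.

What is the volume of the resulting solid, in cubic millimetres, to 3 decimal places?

Profile (r,z), 5 vertices: (1,31) (10,13) (15,24) (17,39.5) (3.5,35)
edge 0: (1,31)→(10,13)  cross = 1·13 − 10·31 = -297.0000; (r_i+r_j)·cross = 11·-297.0000 = -3267.0000
edge 1: (10,13)→(15,24)  cross = 10·24 − 15·13 = 45.0000; (r_i+r_j)·cross = 25·45.0000 = 1125.0000
edge 2: (15,24)→(17,39.5)  cross = 15·39.5 − 17·24 = 184.5000; (r_i+r_j)·cross = 32·184.5000 = 5904.0000
edge 3: (17,39.5)→(3.5,35)  cross = 17·35 − 3.5·39.5 = 456.7500; (r_i+r_j)·cross = 20.5·456.7500 = 9363.3750
edge 4: (3.5,35)→(1,31)  cross = 3.5·31 − 1·35 = 73.5000; (r_i+r_j)·cross = 4.5·73.5000 = 330.7500
Σcross = 462.7500 → A = |Σcross|/2 = 231.3750 mm²
Σ(r_i+r_j)·cross = 13456.1250 → first moment M = |Σ|/6 = 2242.6875
R_c = M/A = 2242.6875/231.3750 = 9.6929 mm
θ = 73° = 1.274090 rad
V = θ·R_c·A = 1.274090·9.6929·231.3750 = 2857.387 mm³

Volume = 2857.387 mm³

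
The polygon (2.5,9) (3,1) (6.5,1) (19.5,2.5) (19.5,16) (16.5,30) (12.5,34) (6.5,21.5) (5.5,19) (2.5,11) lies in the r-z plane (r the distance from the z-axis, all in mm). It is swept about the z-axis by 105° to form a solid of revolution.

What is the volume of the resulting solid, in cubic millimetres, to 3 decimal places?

Volume = 8556.237 mm³

Profile (r,z), 10 vertices: (2.5,9) (3,1) (6.5,1) (19.5,2.5) (19.5,16) (16.5,30) (12.5,34) (6.5,21.5) (5.5,19) (2.5,11)
edge 0: (2.5,9)→(3,1)  cross = 2.5·1 − 3·9 = -24.5000; (r_i+r_j)·cross = 5.5·-24.5000 = -134.7500
edge 1: (3,1)→(6.5,1)  cross = 3·1 − 6.5·1 = -3.5000; (r_i+r_j)·cross = 9.5·-3.5000 = -33.2500
edge 2: (6.5,1)→(19.5,2.5)  cross = 6.5·2.5 − 19.5·1 = -3.2500; (r_i+r_j)·cross = 26·-3.2500 = -84.5000
edge 3: (19.5,2.5)→(19.5,16)  cross = 19.5·16 − 19.5·2.5 = 263.2500; (r_i+r_j)·cross = 39·263.2500 = 10266.7500
edge 4: (19.5,16)→(16.5,30)  cross = 19.5·30 − 16.5·16 = 321.0000; (r_i+r_j)·cross = 36·321.0000 = 11556.0000
edge 5: (16.5,30)→(12.5,34)  cross = 16.5·34 − 12.5·30 = 186.0000; (r_i+r_j)·cross = 29·186.0000 = 5394.0000
edge 6: (12.5,34)→(6.5,21.5)  cross = 12.5·21.5 − 6.5·34 = 47.7500; (r_i+r_j)·cross = 19·47.7500 = 907.2500
edge 7: (6.5,21.5)→(5.5,19)  cross = 6.5·19 − 5.5·21.5 = 5.2500; (r_i+r_j)·cross = 12·5.2500 = 63.0000
edge 8: (5.5,19)→(2.5,11)  cross = 5.5·11 − 2.5·19 = 13.0000; (r_i+r_j)·cross = 8·13.0000 = 104.0000
edge 9: (2.5,11)→(2.5,9)  cross = 2.5·9 − 2.5·11 = -5.0000; (r_i+r_j)·cross = 5·-5.0000 = -25.0000
Σcross = 800.0000 → A = |Σcross|/2 = 400.0000 mm²
Σ(r_i+r_j)·cross = 28013.5000 → first moment M = |Σ|/6 = 4668.9167
R_c = M/A = 4668.9167/400.0000 = 11.6723 mm
θ = 105° = 1.832596 rad
V = θ·R_c·A = 1.832596·11.6723·400.0000 = 8556.237 mm³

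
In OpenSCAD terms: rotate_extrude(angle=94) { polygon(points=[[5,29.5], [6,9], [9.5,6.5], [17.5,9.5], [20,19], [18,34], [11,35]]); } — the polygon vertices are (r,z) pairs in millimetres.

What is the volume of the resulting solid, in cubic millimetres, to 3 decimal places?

Profile (r,z), 7 vertices: (5,29.5) (6,9) (9.5,6.5) (17.5,9.5) (20,19) (18,34) (11,35)
edge 0: (5,29.5)→(6,9)  cross = 5·9 − 6·29.5 = -132.0000; (r_i+r_j)·cross = 11·-132.0000 = -1452.0000
edge 1: (6,9)→(9.5,6.5)  cross = 6·6.5 − 9.5·9 = -46.5000; (r_i+r_j)·cross = 15.5·-46.5000 = -720.7500
edge 2: (9.5,6.5)→(17.5,9.5)  cross = 9.5·9.5 − 17.5·6.5 = -23.5000; (r_i+r_j)·cross = 27·-23.5000 = -634.5000
edge 3: (17.5,9.5)→(20,19)  cross = 17.5·19 − 20·9.5 = 142.5000; (r_i+r_j)·cross = 37.5·142.5000 = 5343.7500
edge 4: (20,19)→(18,34)  cross = 20·34 − 18·19 = 338.0000; (r_i+r_j)·cross = 38·338.0000 = 12844.0000
edge 5: (18,34)→(11,35)  cross = 18·35 − 11·34 = 256.0000; (r_i+r_j)·cross = 29·256.0000 = 7424.0000
edge 6: (11,35)→(5,29.5)  cross = 11·29.5 − 5·35 = 149.5000; (r_i+r_j)·cross = 16·149.5000 = 2392.0000
Σcross = 684.0000 → A = |Σcross|/2 = 342.0000 mm²
Σ(r_i+r_j)·cross = 25196.5000 → first moment M = |Σ|/6 = 4199.4167
R_c = M/A = 4199.4167/342.0000 = 12.2790 mm
θ = 94° = 1.640609 rad
V = θ·R_c·A = 1.640609·12.2790·342.0000 = 6889.603 mm³

Volume = 6889.603 mm³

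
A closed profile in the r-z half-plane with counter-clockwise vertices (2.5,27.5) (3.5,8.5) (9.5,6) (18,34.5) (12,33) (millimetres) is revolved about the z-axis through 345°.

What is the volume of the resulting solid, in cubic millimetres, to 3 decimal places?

Profile (r,z), 5 vertices: (2.5,27.5) (3.5,8.5) (9.5,6) (18,34.5) (12,33)
edge 0: (2.5,27.5)→(3.5,8.5)  cross = 2.5·8.5 − 3.5·27.5 = -75.0000; (r_i+r_j)·cross = 6·-75.0000 = -450.0000
edge 1: (3.5,8.5)→(9.5,6)  cross = 3.5·6 − 9.5·8.5 = -59.7500; (r_i+r_j)·cross = 13·-59.7500 = -776.7500
edge 2: (9.5,6)→(18,34.5)  cross = 9.5·34.5 − 18·6 = 219.7500; (r_i+r_j)·cross = 27.5·219.7500 = 6043.1250
edge 3: (18,34.5)→(12,33)  cross = 18·33 − 12·34.5 = 180.0000; (r_i+r_j)·cross = 30·180.0000 = 5400.0000
edge 4: (12,33)→(2.5,27.5)  cross = 12·27.5 − 2.5·33 = 247.5000; (r_i+r_j)·cross = 14.5·247.5000 = 3588.7500
Σcross = 512.5000 → A = |Σcross|/2 = 256.2500 mm²
Σ(r_i+r_j)·cross = 13805.1250 → first moment M = |Σ|/6 = 2300.8542
R_c = M/A = 2300.8542/256.2500 = 8.9789 mm
θ = 345° = 6.021386 rad
V = θ·R_c·A = 6.021386·8.9789·256.2500 = 13854.331 mm³

Volume = 13854.331 mm³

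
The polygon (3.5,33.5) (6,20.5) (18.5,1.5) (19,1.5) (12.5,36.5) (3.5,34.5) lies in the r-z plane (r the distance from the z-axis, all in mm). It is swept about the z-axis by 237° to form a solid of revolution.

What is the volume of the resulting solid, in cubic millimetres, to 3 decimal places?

Volume = 10864.334 mm³

Profile (r,z), 6 vertices: (3.5,33.5) (6,20.5) (18.5,1.5) (19,1.5) (12.5,36.5) (3.5,34.5)
edge 0: (3.5,33.5)→(6,20.5)  cross = 3.5·20.5 − 6·33.5 = -129.2500; (r_i+r_j)·cross = 9.5·-129.2500 = -1227.8750
edge 1: (6,20.5)→(18.5,1.5)  cross = 6·1.5 − 18.5·20.5 = -370.2500; (r_i+r_j)·cross = 24.5·-370.2500 = -9071.1250
edge 2: (18.5,1.5)→(19,1.5)  cross = 18.5·1.5 − 19·1.5 = -0.7500; (r_i+r_j)·cross = 37.5·-0.7500 = -28.1250
edge 3: (19,1.5)→(12.5,36.5)  cross = 19·36.5 − 12.5·1.5 = 674.7500; (r_i+r_j)·cross = 31.5·674.7500 = 21254.6250
edge 4: (12.5,36.5)→(3.5,34.5)  cross = 12.5·34.5 − 3.5·36.5 = 303.5000; (r_i+r_j)·cross = 16·303.5000 = 4856.0000
edge 5: (3.5,34.5)→(3.5,33.5)  cross = 3.5·33.5 − 3.5·34.5 = -3.5000; (r_i+r_j)·cross = 7·-3.5000 = -24.5000
Σcross = 474.5000 → A = |Σcross|/2 = 237.2500 mm²
Σ(r_i+r_j)·cross = 15759.0000 → first moment M = |Σ|/6 = 2626.5000
R_c = M/A = 2626.5000/237.2500 = 11.0706 mm
θ = 237° = 4.136430 rad
V = θ·R_c·A = 4.136430·11.0706·237.2500 = 10864.334 mm³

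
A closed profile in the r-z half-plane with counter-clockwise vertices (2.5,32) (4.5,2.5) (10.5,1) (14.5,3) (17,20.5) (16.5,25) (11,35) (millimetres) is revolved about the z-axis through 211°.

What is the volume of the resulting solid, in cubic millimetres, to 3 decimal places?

Volume = 13310.919 mm³

Profile (r,z), 7 vertices: (2.5,32) (4.5,2.5) (10.5,1) (14.5,3) (17,20.5) (16.5,25) (11,35)
edge 0: (2.5,32)→(4.5,2.5)  cross = 2.5·2.5 − 4.5·32 = -137.7500; (r_i+r_j)·cross = 7·-137.7500 = -964.2500
edge 1: (4.5,2.5)→(10.5,1)  cross = 4.5·1 − 10.5·2.5 = -21.7500; (r_i+r_j)·cross = 15·-21.7500 = -326.2500
edge 2: (10.5,1)→(14.5,3)  cross = 10.5·3 − 14.5·1 = 17.0000; (r_i+r_j)·cross = 25·17.0000 = 425.0000
edge 3: (14.5,3)→(17,20.5)  cross = 14.5·20.5 − 17·3 = 246.2500; (r_i+r_j)·cross = 31.5·246.2500 = 7756.8750
edge 4: (17,20.5)→(16.5,25)  cross = 17·25 − 16.5·20.5 = 86.7500; (r_i+r_j)·cross = 33.5·86.7500 = 2906.1250
edge 5: (16.5,25)→(11,35)  cross = 16.5·35 − 11·25 = 302.5000; (r_i+r_j)·cross = 27.5·302.5000 = 8318.7500
edge 6: (11,35)→(2.5,32)  cross = 11·32 − 2.5·35 = 264.5000; (r_i+r_j)·cross = 13.5·264.5000 = 3570.7500
Σcross = 757.5000 → A = |Σcross|/2 = 378.7500 mm²
Σ(r_i+r_j)·cross = 21687.0000 → first moment M = |Σ|/6 = 3614.5000
R_c = M/A = 3614.5000/378.7500 = 9.5432 mm
θ = 211° = 3.682645 rad
V = θ·R_c·A = 3.682645·9.5432·378.7500 = 13310.919 mm³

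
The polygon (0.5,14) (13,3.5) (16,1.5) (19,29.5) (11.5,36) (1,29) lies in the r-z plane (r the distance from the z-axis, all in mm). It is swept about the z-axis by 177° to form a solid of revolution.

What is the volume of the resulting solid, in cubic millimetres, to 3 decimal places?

Profile (r,z), 6 vertices: (0.5,14) (13,3.5) (16,1.5) (19,29.5) (11.5,36) (1,29)
edge 0: (0.5,14)→(13,3.5)  cross = 0.5·3.5 − 13·14 = -180.2500; (r_i+r_j)·cross = 13.5·-180.2500 = -2433.3750
edge 1: (13,3.5)→(16,1.5)  cross = 13·1.5 − 16·3.5 = -36.5000; (r_i+r_j)·cross = 29·-36.5000 = -1058.5000
edge 2: (16,1.5)→(19,29.5)  cross = 16·29.5 − 19·1.5 = 443.5000; (r_i+r_j)·cross = 35·443.5000 = 15522.5000
edge 3: (19,29.5)→(11.5,36)  cross = 19·36 − 11.5·29.5 = 344.7500; (r_i+r_j)·cross = 30.5·344.7500 = 10514.8750
edge 4: (11.5,36)→(1,29)  cross = 11.5·29 − 1·36 = 297.5000; (r_i+r_j)·cross = 12.5·297.5000 = 3718.7500
edge 5: (1,29)→(0.5,14)  cross = 1·14 − 0.5·29 = -0.5000; (r_i+r_j)·cross = 1.5·-0.5000 = -0.7500
Σcross = 868.5000 → A = |Σcross|/2 = 434.2500 mm²
Σ(r_i+r_j)·cross = 26263.5000 → first moment M = |Σ|/6 = 4377.2500
R_c = M/A = 4377.2500/434.2500 = 10.0800 mm
θ = 177° = 3.089233 rad
V = θ·R_c·A = 3.089233·10.0800·434.2500 = 13522.344 mm³

Volume = 13522.344 mm³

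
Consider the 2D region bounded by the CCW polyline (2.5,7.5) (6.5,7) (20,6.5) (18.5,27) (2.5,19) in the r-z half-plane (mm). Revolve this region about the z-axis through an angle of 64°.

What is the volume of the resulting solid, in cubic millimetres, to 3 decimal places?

Volume = 3557.493 mm³

Profile (r,z), 5 vertices: (2.5,7.5) (6.5,7) (20,6.5) (18.5,27) (2.5,19)
edge 0: (2.5,7.5)→(6.5,7)  cross = 2.5·7 − 6.5·7.5 = -31.2500; (r_i+r_j)·cross = 9·-31.2500 = -281.2500
edge 1: (6.5,7)→(20,6.5)  cross = 6.5·6.5 − 20·7 = -97.7500; (r_i+r_j)·cross = 26.5·-97.7500 = -2590.3750
edge 2: (20,6.5)→(18.5,27)  cross = 20·27 − 18.5·6.5 = 419.7500; (r_i+r_j)·cross = 38.5·419.7500 = 16160.3750
edge 3: (18.5,27)→(2.5,19)  cross = 18.5·19 − 2.5·27 = 284.0000; (r_i+r_j)·cross = 21·284.0000 = 5964.0000
edge 4: (2.5,19)→(2.5,7.5)  cross = 2.5·7.5 − 2.5·19 = -28.7500; (r_i+r_j)·cross = 5·-28.7500 = -143.7500
Σcross = 546.0000 → A = |Σcross|/2 = 273.0000 mm²
Σ(r_i+r_j)·cross = 19109.0000 → first moment M = |Σ|/6 = 3184.8333
R_c = M/A = 3184.8333/273.0000 = 11.6661 mm
θ = 64° = 1.117011 rad
V = θ·R_c·A = 1.117011·11.6661·273.0000 = 3557.493 mm³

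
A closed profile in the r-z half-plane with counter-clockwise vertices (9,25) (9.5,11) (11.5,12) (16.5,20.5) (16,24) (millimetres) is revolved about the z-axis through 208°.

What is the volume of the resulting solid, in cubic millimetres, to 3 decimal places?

Profile (r,z), 5 vertices: (9,25) (9.5,11) (11.5,12) (16.5,20.5) (16,24)
edge 0: (9,25)→(9.5,11)  cross = 9·11 − 9.5·25 = -138.5000; (r_i+r_j)·cross = 18.5·-138.5000 = -2562.2500
edge 1: (9.5,11)→(11.5,12)  cross = 9.5·12 − 11.5·11 = -12.5000; (r_i+r_j)·cross = 21·-12.5000 = -262.5000
edge 2: (11.5,12)→(16.5,20.5)  cross = 11.5·20.5 − 16.5·12 = 37.7500; (r_i+r_j)·cross = 28·37.7500 = 1057.0000
edge 3: (16.5,20.5)→(16,24)  cross = 16.5·24 − 16·20.5 = 68.0000; (r_i+r_j)·cross = 32.5·68.0000 = 2210.0000
edge 4: (16,24)→(9,25)  cross = 16·25 − 9·24 = 184.0000; (r_i+r_j)·cross = 25·184.0000 = 4600.0000
Σcross = 138.7500 → A = |Σcross|/2 = 69.3750 mm²
Σ(r_i+r_j)·cross = 5042.2500 → first moment M = |Σ|/6 = 840.3750
R_c = M/A = 840.3750/69.3750 = 12.1135 mm
θ = 208° = 3.630285 rad
V = θ·R_c·A = 3.630285·12.1135·69.3750 = 3050.801 mm³

Volume = 3050.801 mm³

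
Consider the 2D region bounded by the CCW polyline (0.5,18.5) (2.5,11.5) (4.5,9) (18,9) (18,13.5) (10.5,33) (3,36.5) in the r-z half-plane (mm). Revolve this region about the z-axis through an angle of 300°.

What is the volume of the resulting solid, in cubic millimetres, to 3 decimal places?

Volume = 14584.735 mm³

Profile (r,z), 7 vertices: (0.5,18.5) (2.5,11.5) (4.5,9) (18,9) (18,13.5) (10.5,33) (3,36.5)
edge 0: (0.5,18.5)→(2.5,11.5)  cross = 0.5·11.5 − 2.5·18.5 = -40.5000; (r_i+r_j)·cross = 3·-40.5000 = -121.5000
edge 1: (2.5,11.5)→(4.5,9)  cross = 2.5·9 − 4.5·11.5 = -29.2500; (r_i+r_j)·cross = 7·-29.2500 = -204.7500
edge 2: (4.5,9)→(18,9)  cross = 4.5·9 − 18·9 = -121.5000; (r_i+r_j)·cross = 22.5·-121.5000 = -2733.7500
edge 3: (18,9)→(18,13.5)  cross = 18·13.5 − 18·9 = 81.0000; (r_i+r_j)·cross = 36·81.0000 = 2916.0000
edge 4: (18,13.5)→(10.5,33)  cross = 18·33 − 10.5·13.5 = 452.2500; (r_i+r_j)·cross = 28.5·452.2500 = 12889.1250
edge 5: (10.5,33)→(3,36.5)  cross = 10.5·36.5 − 3·33 = 284.2500; (r_i+r_j)·cross = 13.5·284.2500 = 3837.3750
edge 6: (3,36.5)→(0.5,18.5)  cross = 3·18.5 − 0.5·36.5 = 37.2500; (r_i+r_j)·cross = 3.5·37.2500 = 130.3750
Σcross = 663.5000 → A = |Σcross|/2 = 331.7500 mm²
Σ(r_i+r_j)·cross = 16712.8750 → first moment M = |Σ|/6 = 2785.4792
R_c = M/A = 2785.4792/331.7500 = 8.3963 mm
θ = 300° = 5.235988 rad
V = θ·R_c·A = 5.235988·8.3963·331.7500 = 14584.735 mm³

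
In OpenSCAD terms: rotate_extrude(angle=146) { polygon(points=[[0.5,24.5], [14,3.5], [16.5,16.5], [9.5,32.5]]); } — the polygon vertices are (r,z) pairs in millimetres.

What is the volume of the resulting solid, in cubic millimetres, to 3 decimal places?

Profile (r,z), 4 vertices: (0.5,24.5) (14,3.5) (16.5,16.5) (9.5,32.5)
edge 0: (0.5,24.5)→(14,3.5)  cross = 0.5·3.5 − 14·24.5 = -341.2500; (r_i+r_j)·cross = 14.5·-341.2500 = -4948.1250
edge 1: (14,3.5)→(16.5,16.5)  cross = 14·16.5 − 16.5·3.5 = 173.2500; (r_i+r_j)·cross = 30.5·173.2500 = 5284.1250
edge 2: (16.5,16.5)→(9.5,32.5)  cross = 16.5·32.5 − 9.5·16.5 = 379.5000; (r_i+r_j)·cross = 26·379.5000 = 9867.0000
edge 3: (9.5,32.5)→(0.5,24.5)  cross = 9.5·24.5 − 0.5·32.5 = 216.5000; (r_i+r_j)·cross = 10·216.5000 = 2165.0000
Σcross = 428.0000 → A = |Σcross|/2 = 214.0000 mm²
Σ(r_i+r_j)·cross = 12368.0000 → first moment M = |Σ|/6 = 2061.3333
R_c = M/A = 2061.3333/214.0000 = 9.6324 mm
θ = 146° = 2.548181 rad
V = θ·R_c·A = 2.548181·9.6324·214.0000 = 5252.650 mm³

Volume = 5252.650 mm³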